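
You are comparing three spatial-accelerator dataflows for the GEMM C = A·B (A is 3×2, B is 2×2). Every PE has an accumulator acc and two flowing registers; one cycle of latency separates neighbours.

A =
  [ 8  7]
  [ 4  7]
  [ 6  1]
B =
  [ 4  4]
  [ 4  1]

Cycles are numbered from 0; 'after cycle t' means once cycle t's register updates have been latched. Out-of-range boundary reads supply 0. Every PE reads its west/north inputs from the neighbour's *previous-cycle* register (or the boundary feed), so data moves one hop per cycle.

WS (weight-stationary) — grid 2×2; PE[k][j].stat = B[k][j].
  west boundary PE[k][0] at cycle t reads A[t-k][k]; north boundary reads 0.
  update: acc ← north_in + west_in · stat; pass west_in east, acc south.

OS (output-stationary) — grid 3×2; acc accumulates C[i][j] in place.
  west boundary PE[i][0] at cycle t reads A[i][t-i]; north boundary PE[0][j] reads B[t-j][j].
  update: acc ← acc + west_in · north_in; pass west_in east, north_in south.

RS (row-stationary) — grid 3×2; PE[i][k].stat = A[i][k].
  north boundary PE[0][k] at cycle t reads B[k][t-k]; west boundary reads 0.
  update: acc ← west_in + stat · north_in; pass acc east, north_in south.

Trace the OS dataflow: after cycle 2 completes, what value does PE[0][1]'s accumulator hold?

PE[0][1].acc = 39

Tracing OS — 3×2 array, target PE[0][1]:
  step 0 · PE0,0: acc=32; fwd→8 fwd↓4
  step 0 · PE0,1: acc=0; fwd→0 fwd↓0
  step 1 · PE0,0: acc=60; fwd→7 fwd↓4
  step 1 · PE0,1: acc=32; fwd→8 fwd↓4
  step 2 · PE0,0: acc=60; fwd→0 fwd↓0
  step 2 · PE0,1: acc=39; fwd→7 fwd↓1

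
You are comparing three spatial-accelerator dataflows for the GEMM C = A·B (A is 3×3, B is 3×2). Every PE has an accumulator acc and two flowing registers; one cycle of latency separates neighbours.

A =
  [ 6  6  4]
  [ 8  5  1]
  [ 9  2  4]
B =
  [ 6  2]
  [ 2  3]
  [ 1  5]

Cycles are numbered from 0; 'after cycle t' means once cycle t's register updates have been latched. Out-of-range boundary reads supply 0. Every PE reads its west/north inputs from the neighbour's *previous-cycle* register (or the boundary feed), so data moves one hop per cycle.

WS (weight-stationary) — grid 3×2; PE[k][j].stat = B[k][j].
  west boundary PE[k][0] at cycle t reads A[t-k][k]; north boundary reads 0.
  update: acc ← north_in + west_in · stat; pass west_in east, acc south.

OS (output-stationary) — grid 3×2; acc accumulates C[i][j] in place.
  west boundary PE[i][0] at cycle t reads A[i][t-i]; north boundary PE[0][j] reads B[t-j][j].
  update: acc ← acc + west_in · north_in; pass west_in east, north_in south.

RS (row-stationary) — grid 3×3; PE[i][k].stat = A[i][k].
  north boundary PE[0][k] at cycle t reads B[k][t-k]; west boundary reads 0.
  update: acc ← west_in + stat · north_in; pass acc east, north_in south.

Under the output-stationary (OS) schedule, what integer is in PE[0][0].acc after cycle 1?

OS (3×2). Following PE[0][0] plus its west/north inputs:
  after 0 — PE[0][0] acc=36, pass-E 6, pass-S 6
  after 1 — PE[0][0] acc=48, pass-E 6, pass-S 2

PE[0][0].acc = 48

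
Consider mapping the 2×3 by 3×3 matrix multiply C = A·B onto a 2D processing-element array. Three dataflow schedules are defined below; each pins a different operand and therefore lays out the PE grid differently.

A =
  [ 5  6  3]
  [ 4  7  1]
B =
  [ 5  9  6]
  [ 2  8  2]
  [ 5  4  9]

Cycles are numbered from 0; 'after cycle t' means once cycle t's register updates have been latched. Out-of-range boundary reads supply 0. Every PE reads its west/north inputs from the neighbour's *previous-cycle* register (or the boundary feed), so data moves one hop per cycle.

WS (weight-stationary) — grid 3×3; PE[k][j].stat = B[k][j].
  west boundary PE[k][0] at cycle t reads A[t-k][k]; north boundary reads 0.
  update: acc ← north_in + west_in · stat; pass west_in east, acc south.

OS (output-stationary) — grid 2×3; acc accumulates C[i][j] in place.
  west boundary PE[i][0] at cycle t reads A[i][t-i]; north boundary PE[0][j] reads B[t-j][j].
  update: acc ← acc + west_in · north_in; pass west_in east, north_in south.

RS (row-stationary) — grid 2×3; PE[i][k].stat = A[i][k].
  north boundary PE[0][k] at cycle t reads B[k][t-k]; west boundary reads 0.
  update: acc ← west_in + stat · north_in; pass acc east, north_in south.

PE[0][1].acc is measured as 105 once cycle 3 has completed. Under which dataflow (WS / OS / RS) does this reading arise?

WS [3×3] PE[0][1] across cycles:
  c0 r0c1: 0 / 0 / 0
  c1 r0c1: 45 / 5 / 45
  c2 r0c1: 36 / 4 / 36
  c3 r0c1: 0 / 0 / 0
OS [2×3] PE[0][1] across cycles:
  c0 r0c1: 0 / 0 / 0
  c1 r0c1: 45 / 5 / 9
  c2 r0c1: 93 / 6 / 8
  c3 r0c1: 105 / 3 / 4
RS [2×3] PE[0][1] across cycles:
  c0 r0c1: 0 / 0 / 0
  c1 r0c1: 37 / 37 / 2
  c2 r0c1: 93 / 93 / 8
  c3 r0c1: 42 / 42 / 2

dataflow = OS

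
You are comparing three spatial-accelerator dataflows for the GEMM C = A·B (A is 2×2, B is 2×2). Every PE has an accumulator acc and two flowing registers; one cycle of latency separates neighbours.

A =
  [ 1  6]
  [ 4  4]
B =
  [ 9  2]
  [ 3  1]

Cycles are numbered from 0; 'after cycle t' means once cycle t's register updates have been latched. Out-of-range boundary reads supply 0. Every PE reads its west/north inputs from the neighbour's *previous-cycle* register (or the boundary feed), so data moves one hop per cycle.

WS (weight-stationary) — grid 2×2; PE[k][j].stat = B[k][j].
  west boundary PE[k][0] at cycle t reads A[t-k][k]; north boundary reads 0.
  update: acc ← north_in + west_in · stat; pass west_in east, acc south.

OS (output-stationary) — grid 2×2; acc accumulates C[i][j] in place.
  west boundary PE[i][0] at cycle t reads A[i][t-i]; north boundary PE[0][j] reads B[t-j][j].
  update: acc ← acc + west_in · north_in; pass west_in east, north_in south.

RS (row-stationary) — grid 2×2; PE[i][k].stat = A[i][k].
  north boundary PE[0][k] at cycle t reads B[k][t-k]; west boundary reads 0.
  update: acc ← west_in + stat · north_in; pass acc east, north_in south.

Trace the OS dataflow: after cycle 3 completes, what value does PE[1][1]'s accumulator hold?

OS (2×2). Following PE[1][1] plus its west/north inputs:
  t=0 PE[0][1]: acc=0 h=0 v=0
  t=0 PE[1][0]: acc=0 h=0 v=0
  t=0 PE[1][1]: acc=0 h=0 v=0
  t=1 PE[0][1]: acc=2 h=1 v=2
  t=1 PE[1][0]: acc=36 h=4 v=9
  t=1 PE[1][1]: acc=0 h=0 v=0
  t=2 PE[0][1]: acc=8 h=6 v=1
  t=2 PE[1][0]: acc=48 h=4 v=3
  t=2 PE[1][1]: acc=8 h=4 v=2
  t=3 PE[0][1]: acc=8 h=0 v=0
  t=3 PE[1][0]: acc=48 h=0 v=0
  t=3 PE[1][1]: acc=12 h=4 v=1

PE[1][1].acc = 12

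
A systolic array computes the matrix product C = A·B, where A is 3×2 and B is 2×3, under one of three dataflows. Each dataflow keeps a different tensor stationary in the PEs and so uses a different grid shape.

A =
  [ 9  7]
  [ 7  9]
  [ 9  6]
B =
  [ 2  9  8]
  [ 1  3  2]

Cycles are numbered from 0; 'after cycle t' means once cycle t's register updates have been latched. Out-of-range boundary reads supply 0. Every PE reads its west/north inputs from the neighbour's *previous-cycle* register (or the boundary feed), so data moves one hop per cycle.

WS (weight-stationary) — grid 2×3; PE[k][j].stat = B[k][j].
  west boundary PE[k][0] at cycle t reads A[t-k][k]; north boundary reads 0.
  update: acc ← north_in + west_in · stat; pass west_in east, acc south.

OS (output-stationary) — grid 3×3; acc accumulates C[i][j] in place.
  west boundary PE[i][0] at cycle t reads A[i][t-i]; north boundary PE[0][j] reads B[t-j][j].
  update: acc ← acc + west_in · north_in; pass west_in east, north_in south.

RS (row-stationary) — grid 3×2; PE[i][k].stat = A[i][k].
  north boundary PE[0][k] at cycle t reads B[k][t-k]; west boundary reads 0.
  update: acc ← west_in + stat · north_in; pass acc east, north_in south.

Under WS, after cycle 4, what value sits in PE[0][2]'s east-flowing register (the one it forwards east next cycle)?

register = 9

Tracing WS — 2×3 array, target PE[0][2]:
  c0 r0c1: 0 / 0 / 0
  c0 r0c2: 0 / 0 / 0
  c1 r0c1: 81 / 9 / 81
  c1 r0c2: 0 / 0 / 0
  c2 r0c1: 63 / 7 / 63
  c2 r0c2: 72 / 9 / 72
  c3 r0c1: 81 / 9 / 81
  c3 r0c2: 56 / 7 / 56
  c4 r0c1: 0 / 0 / 0
  c4 r0c2: 72 / 9 / 72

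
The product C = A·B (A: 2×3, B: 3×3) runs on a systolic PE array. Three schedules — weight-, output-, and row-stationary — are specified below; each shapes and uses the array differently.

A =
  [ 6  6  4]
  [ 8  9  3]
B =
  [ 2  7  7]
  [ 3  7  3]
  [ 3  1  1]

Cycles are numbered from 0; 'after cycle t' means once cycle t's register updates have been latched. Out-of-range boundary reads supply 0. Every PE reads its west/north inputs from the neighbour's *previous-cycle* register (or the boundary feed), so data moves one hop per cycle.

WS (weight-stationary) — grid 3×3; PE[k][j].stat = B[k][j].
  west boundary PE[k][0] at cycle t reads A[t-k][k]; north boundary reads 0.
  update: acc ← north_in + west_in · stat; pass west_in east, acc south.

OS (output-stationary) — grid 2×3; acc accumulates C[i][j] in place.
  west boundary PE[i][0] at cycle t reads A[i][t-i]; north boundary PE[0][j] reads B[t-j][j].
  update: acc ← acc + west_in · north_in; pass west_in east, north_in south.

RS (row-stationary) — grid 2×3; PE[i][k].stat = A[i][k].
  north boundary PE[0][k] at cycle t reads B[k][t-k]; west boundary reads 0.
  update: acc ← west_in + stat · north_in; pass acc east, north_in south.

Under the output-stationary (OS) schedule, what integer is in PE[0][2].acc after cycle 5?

PE[0][2].acc = 64

OS 2×3: PE[0][2] cycle-by-cycle (with neighbour feeds):
  0: (0,1).acc=0  regs=<0,0>
  0: (0,2).acc=0  regs=<0,0>
  1: (0,1).acc=42  regs=<6,7>
  1: (0,2).acc=0  regs=<0,0>
  2: (0,1).acc=84  regs=<6,7>
  2: (0,2).acc=42  regs=<6,7>
  3: (0,1).acc=88  regs=<4,1>
  3: (0,2).acc=60  regs=<6,3>
  4: (0,1).acc=88  regs=<0,0>
  4: (0,2).acc=64  regs=<4,1>
  5: (0,1).acc=88  regs=<0,0>
  5: (0,2).acc=64  regs=<0,0>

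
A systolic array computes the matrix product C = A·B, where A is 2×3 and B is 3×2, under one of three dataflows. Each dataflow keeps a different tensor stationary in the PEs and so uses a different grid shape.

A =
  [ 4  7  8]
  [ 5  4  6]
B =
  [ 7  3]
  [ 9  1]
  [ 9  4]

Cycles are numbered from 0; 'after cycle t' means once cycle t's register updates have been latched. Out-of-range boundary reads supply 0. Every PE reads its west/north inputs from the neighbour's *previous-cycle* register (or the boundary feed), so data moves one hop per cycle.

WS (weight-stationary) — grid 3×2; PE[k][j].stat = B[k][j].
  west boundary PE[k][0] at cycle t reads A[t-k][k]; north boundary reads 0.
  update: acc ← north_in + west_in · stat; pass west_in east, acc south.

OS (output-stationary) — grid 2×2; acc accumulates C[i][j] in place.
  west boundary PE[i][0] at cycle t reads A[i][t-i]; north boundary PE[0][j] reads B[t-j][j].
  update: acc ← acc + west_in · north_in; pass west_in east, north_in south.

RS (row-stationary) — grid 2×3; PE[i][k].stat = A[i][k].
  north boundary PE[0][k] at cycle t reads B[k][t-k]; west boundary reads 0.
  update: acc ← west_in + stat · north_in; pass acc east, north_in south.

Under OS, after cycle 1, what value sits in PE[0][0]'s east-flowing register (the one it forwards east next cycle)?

OS on a 2×2 grid — tracing PE[0][0] and its feeders:
  [0] (0,0) acc=28 (h:4 v:7)
  [1] (0,0) acc=91 (h:7 v:9)

register = 7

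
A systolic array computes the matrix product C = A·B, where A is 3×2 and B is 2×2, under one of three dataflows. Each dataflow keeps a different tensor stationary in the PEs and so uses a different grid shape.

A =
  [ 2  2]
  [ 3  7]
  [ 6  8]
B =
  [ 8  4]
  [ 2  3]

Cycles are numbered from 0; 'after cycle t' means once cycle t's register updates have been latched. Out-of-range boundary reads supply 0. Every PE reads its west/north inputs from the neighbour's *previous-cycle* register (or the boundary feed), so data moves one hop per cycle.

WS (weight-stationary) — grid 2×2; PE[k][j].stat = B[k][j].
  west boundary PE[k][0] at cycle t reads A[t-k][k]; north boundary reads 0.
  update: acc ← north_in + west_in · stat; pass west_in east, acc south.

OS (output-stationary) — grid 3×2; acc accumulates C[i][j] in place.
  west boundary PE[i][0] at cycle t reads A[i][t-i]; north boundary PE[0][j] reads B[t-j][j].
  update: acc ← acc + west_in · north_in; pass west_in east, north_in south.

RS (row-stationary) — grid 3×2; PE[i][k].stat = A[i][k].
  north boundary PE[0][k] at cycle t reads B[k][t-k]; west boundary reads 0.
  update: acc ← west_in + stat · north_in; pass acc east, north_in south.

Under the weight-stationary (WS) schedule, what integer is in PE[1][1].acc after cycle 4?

WS on a 2×2 grid — tracing PE[1][1] and its feeders:
  cycle 0: PE[0][1] → acc 0, east 0, south 0
  cycle 0: PE[1][0] → acc 0, east 0, south 0
  cycle 0: PE[1][1] → acc 0, east 0, south 0
  cycle 1: PE[0][1] → acc 8, east 2, south 8
  cycle 1: PE[1][0] → acc 20, east 2, south 20
  cycle 1: PE[1][1] → acc 0, east 0, south 0
  cycle 2: PE[0][1] → acc 12, east 3, south 12
  cycle 2: PE[1][0] → acc 38, east 7, south 38
  cycle 2: PE[1][1] → acc 14, east 2, south 14
  cycle 3: PE[0][1] → acc 24, east 6, south 24
  cycle 3: PE[1][0] → acc 64, east 8, south 64
  cycle 3: PE[1][1] → acc 33, east 7, south 33
  cycle 4: PE[0][1] → acc 0, east 0, south 0
  cycle 4: PE[1][0] → acc 0, east 0, south 0
  cycle 4: PE[1][1] → acc 48, east 8, south 48

PE[1][1].acc = 48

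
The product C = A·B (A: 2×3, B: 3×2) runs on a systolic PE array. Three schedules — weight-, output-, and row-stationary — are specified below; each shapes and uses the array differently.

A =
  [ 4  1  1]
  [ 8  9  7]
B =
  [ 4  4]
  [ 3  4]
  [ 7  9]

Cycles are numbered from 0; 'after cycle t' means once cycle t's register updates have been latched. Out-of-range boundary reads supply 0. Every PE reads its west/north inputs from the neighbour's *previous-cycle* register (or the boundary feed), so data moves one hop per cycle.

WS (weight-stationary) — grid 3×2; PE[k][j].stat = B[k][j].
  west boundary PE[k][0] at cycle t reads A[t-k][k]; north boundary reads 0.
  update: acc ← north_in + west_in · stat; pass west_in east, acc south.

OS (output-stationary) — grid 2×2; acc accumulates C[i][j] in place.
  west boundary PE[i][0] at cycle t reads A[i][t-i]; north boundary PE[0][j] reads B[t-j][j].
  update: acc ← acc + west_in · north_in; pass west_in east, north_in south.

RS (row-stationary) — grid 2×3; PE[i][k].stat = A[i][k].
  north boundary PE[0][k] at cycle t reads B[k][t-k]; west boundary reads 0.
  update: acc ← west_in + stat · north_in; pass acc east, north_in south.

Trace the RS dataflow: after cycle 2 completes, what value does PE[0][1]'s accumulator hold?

RS 2×3: PE[0][1] cycle-by-cycle (with neighbour feeds):
  cycle 0: PE[0][0] → acc 16, east 16, south 4
  cycle 0: PE[0][1] → acc 0, east 0, south 0
  cycle 1: PE[0][0] → acc 16, east 16, south 4
  cycle 1: PE[0][1] → acc 19, east 19, south 3
  cycle 2: PE[0][0] → acc 0, east 0, south 0
  cycle 2: PE[0][1] → acc 20, east 20, south 4

PE[0][1].acc = 20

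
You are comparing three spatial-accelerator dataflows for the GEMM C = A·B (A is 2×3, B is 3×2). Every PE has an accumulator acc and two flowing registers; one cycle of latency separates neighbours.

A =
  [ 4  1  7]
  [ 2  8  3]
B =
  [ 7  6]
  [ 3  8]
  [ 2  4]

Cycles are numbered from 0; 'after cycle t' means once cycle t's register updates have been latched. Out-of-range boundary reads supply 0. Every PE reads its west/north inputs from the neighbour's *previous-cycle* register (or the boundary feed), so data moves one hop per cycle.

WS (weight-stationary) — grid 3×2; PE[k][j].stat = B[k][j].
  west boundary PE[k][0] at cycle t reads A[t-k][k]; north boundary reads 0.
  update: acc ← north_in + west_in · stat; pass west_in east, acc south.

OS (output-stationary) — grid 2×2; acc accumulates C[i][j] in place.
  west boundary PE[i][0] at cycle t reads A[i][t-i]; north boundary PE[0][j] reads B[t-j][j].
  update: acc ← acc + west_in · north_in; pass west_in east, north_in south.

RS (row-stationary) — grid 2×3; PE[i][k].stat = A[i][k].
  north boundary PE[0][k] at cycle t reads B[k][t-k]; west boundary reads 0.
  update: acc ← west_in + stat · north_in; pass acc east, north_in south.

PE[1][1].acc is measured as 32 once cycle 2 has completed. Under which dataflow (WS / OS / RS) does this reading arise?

dataflow = WS

— WS: 3×2; PE[1][1] trace:
  c0 r1c1: 0 / 0 / 0
  c1 r1c1: 0 / 0 / 0
  c2 r1c1: 32 / 1 / 32
— OS: 2×2; PE[1][1] trace:
  c0 r1c1: 0 / 0 / 0
  c1 r1c1: 0 / 0 / 0
  c2 r1c1: 12 / 2 / 6
— RS: 2×3; PE[1][1] trace:
  c0 r1c1: 0 / 0 / 0
  c1 r1c1: 0 / 0 / 0
  c2 r1c1: 38 / 38 / 3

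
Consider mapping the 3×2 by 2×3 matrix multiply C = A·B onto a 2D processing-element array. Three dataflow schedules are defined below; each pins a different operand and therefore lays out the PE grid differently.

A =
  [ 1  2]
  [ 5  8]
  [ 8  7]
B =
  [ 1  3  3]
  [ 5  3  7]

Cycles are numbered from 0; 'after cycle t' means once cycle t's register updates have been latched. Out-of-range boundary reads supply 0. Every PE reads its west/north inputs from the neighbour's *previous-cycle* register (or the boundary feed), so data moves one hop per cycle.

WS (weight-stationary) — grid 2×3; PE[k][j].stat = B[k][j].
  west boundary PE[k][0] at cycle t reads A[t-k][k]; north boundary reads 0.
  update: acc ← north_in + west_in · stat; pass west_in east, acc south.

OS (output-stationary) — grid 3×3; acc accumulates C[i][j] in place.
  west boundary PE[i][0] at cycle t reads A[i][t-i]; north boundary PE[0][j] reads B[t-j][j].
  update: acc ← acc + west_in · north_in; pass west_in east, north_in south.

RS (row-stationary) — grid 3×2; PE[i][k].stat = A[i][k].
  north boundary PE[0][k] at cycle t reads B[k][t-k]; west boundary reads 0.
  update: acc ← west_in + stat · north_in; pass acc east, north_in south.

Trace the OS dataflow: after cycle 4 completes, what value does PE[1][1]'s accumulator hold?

Tracing OS — 3×3 array, target PE[1][1]:
  c0 r0c1: 0 / 0 / 0
  c0 r1c0: 0 / 0 / 0
  c0 r1c1: 0 / 0 / 0
  c1 r0c1: 3 / 1 / 3
  c1 r1c0: 5 / 5 / 1
  c1 r1c1: 0 / 0 / 0
  c2 r0c1: 9 / 2 / 3
  c2 r1c0: 45 / 8 / 5
  c2 r1c1: 15 / 5 / 3
  c3 r0c1: 9 / 0 / 0
  c3 r1c0: 45 / 0 / 0
  c3 r1c1: 39 / 8 / 3
  c4 r0c1: 9 / 0 / 0
  c4 r1c0: 45 / 0 / 0
  c4 r1c1: 39 / 0 / 0

PE[1][1].acc = 39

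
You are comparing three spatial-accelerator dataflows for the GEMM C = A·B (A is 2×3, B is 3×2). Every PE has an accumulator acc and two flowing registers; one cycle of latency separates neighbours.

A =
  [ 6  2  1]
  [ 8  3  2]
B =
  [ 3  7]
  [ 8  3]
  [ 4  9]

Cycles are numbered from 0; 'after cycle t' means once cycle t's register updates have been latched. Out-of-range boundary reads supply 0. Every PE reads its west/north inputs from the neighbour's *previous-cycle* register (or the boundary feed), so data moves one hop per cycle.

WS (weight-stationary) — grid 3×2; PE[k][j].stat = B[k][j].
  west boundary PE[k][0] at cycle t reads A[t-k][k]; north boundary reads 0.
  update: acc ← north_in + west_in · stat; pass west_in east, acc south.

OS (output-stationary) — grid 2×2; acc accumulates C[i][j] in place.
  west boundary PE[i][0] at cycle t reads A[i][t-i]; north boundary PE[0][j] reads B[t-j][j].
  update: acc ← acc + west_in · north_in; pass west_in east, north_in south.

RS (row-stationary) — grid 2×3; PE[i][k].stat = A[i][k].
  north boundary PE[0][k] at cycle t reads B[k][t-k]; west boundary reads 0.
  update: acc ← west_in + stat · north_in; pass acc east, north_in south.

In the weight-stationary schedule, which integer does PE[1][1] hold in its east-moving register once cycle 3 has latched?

register = 3

WS 3×2: PE[1][1] cycle-by-cycle (with neighbour feeds):
  0: (0,1).acc=0  regs=<0,0>
  0: (1,0).acc=0  regs=<0,0>
  0: (1,1).acc=0  regs=<0,0>
  1: (0,1).acc=42  regs=<6,42>
  1: (1,0).acc=34  regs=<2,34>
  1: (1,1).acc=0  regs=<0,0>
  2: (0,1).acc=56  regs=<8,56>
  2: (1,0).acc=48  regs=<3,48>
  2: (1,1).acc=48  regs=<2,48>
  3: (0,1).acc=0  regs=<0,0>
  3: (1,0).acc=0  regs=<0,0>
  3: (1,1).acc=65  regs=<3,65>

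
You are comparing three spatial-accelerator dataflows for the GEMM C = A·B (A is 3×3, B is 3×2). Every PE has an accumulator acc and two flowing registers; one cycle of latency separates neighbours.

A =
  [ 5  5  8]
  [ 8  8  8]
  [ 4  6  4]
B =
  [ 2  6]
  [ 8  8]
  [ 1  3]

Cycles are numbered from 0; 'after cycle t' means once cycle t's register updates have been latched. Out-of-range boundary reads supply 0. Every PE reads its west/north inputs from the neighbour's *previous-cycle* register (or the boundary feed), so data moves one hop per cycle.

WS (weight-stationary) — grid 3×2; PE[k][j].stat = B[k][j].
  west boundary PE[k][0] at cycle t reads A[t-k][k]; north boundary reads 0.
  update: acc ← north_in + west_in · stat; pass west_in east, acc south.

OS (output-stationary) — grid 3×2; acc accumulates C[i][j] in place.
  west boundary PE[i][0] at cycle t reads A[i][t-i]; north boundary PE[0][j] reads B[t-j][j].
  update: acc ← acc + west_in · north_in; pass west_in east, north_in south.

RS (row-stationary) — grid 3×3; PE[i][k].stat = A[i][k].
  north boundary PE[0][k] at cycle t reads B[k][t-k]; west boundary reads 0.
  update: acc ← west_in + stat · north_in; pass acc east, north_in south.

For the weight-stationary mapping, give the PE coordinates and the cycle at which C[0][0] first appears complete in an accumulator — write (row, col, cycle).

(row, col, cycle) = (2, 0, 2)

WS: C[0][0] accumulates in PE[2][0]:
  [0] (2,0) acc=0 (h:0 v:0)
  [1] (2,0) acc=0 (h:0 v:0)
  [2] (2,0) acc=58 (h:8 v:58)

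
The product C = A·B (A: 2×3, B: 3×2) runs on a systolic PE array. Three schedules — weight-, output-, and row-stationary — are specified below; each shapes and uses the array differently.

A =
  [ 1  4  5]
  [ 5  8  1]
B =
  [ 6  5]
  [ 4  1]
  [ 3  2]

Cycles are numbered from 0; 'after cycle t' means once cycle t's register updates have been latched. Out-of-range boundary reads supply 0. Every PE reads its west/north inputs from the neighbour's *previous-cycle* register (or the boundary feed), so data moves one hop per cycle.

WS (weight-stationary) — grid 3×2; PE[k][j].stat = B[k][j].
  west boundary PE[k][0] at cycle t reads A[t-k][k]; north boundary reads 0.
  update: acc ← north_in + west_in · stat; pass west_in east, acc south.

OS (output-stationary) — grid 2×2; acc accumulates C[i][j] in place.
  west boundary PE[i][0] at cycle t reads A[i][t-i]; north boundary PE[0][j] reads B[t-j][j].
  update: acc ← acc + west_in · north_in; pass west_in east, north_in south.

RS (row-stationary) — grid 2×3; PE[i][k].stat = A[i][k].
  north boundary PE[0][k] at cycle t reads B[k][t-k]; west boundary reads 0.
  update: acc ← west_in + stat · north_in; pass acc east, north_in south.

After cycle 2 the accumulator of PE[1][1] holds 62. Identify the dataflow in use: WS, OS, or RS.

dataflow = RS

WS [3×2] PE[1][1] across cycles:
  cycle 0: PE[1][1] → acc 0, east 0, south 0
  cycle 1: PE[1][1] → acc 0, east 0, south 0
  cycle 2: PE[1][1] → acc 9, east 4, south 9
OS [2×2] PE[1][1] across cycles:
  cycle 0: PE[1][1] → acc 0, east 0, south 0
  cycle 1: PE[1][1] → acc 0, east 0, south 0
  cycle 2: PE[1][1] → acc 25, east 5, south 5
RS [2×3] PE[1][1] across cycles:
  cycle 0: PE[1][1] → acc 0, east 0, south 0
  cycle 1: PE[1][1] → acc 0, east 0, south 0
  cycle 2: PE[1][1] → acc 62, east 62, south 4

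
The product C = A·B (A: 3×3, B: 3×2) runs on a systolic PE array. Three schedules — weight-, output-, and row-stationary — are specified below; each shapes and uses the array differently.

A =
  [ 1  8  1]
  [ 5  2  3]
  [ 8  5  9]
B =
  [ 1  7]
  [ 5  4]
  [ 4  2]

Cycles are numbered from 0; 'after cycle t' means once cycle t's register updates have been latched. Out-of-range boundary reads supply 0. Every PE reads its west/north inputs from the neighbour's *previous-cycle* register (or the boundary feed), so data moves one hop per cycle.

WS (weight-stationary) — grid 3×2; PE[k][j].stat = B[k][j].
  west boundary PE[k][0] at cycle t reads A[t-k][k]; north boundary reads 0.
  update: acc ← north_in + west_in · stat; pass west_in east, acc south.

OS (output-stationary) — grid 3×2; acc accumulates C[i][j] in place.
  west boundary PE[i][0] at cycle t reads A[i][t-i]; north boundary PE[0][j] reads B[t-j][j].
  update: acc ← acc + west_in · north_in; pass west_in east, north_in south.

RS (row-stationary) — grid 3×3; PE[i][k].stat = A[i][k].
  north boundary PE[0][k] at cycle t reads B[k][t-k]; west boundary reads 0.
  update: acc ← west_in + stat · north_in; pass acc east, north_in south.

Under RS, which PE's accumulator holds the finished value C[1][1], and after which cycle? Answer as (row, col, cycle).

Under RS, C[1][1] lands at PE[1][2]:
  cycle 0: PE[1][2] → acc 0, east 0, south 0
  cycle 1: PE[1][2] → acc 0, east 0, south 0
  cycle 2: PE[1][2] → acc 0, east 0, south 0
  cycle 3: PE[1][2] → acc 27, east 27, south 4
  cycle 4: PE[1][2] → acc 49, east 49, south 2

(row, col, cycle) = (1, 2, 4)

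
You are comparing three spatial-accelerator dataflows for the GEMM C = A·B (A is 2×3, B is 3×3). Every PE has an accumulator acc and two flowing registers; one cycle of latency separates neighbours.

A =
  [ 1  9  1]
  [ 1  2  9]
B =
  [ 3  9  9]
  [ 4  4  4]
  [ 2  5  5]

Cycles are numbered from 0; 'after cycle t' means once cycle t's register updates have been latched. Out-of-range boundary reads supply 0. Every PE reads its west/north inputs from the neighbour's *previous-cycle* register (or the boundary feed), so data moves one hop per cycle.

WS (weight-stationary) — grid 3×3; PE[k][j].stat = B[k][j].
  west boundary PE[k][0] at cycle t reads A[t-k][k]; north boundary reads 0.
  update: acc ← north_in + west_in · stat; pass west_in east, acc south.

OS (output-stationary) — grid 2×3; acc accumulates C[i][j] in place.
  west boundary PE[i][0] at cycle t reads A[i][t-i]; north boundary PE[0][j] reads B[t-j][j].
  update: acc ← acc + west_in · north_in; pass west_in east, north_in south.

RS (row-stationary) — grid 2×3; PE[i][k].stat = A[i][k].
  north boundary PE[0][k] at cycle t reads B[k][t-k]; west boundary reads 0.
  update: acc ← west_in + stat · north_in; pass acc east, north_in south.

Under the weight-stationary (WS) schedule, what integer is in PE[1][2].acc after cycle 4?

PE[1][2].acc = 17

WS on a 3×3 grid — tracing PE[1][2] and its feeders:
  c0 r0c2: 0 / 0 / 0
  c0 r1c1: 0 / 0 / 0
  c0 r1c2: 0 / 0 / 0
  c1 r0c2: 0 / 0 / 0
  c1 r1c1: 0 / 0 / 0
  c1 r1c2: 0 / 0 / 0
  c2 r0c2: 9 / 1 / 9
  c2 r1c1: 45 / 9 / 45
  c2 r1c2: 0 / 0 / 0
  c3 r0c2: 9 / 1 / 9
  c3 r1c1: 17 / 2 / 17
  c3 r1c2: 45 / 9 / 45
  c4 r0c2: 0 / 0 / 0
  c4 r1c1: 0 / 0 / 0
  c4 r1c2: 17 / 2 / 17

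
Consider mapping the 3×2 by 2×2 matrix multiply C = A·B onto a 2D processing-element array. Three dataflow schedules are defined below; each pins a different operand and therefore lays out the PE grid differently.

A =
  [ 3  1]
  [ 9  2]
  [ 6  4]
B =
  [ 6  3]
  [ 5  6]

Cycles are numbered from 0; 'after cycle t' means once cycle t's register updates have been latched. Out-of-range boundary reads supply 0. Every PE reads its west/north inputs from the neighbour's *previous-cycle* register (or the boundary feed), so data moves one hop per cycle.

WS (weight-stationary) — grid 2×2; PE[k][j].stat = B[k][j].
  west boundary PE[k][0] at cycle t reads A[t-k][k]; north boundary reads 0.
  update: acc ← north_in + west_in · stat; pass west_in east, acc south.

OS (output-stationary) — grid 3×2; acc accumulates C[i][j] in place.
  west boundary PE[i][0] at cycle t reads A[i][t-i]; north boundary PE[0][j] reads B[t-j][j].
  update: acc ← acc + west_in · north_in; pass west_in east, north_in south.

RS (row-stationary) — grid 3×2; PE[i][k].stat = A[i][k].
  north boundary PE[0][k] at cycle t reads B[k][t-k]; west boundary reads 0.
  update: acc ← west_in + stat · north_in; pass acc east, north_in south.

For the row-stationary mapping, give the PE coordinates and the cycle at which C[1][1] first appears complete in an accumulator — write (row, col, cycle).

(row, col, cycle) = (1, 1, 3)

Under RS, C[1][1] lands at PE[1][1]:
  [0] (1,1) acc=0 (h:0 v:0)
  [1] (1,1) acc=0 (h:0 v:0)
  [2] (1,1) acc=64 (h:64 v:5)
  [3] (1,1) acc=39 (h:39 v:6)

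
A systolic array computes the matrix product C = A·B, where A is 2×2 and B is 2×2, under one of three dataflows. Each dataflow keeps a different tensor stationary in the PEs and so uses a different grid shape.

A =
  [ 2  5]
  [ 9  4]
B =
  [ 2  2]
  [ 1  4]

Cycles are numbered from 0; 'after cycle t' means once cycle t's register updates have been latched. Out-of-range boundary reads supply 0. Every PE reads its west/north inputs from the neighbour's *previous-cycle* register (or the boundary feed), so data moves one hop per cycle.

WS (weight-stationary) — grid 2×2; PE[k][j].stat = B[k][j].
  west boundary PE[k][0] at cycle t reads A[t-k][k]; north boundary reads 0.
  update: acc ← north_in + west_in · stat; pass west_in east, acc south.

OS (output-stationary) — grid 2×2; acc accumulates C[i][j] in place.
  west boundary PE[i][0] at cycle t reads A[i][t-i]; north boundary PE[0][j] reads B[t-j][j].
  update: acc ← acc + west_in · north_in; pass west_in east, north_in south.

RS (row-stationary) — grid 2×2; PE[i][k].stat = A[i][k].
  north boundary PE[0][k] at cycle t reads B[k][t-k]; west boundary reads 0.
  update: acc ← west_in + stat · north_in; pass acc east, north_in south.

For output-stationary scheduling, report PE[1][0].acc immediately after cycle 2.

PE[1][0].acc = 22

OS (2×2). Following PE[1][0] plus its west/north inputs:
  cycle 0: PE[0][0] → acc 4, east 2, south 2
  cycle 0: PE[1][0] → acc 0, east 0, south 0
  cycle 1: PE[0][0] → acc 9, east 5, south 1
  cycle 1: PE[1][0] → acc 18, east 9, south 2
  cycle 2: PE[0][0] → acc 9, east 0, south 0
  cycle 2: PE[1][0] → acc 22, east 4, south 1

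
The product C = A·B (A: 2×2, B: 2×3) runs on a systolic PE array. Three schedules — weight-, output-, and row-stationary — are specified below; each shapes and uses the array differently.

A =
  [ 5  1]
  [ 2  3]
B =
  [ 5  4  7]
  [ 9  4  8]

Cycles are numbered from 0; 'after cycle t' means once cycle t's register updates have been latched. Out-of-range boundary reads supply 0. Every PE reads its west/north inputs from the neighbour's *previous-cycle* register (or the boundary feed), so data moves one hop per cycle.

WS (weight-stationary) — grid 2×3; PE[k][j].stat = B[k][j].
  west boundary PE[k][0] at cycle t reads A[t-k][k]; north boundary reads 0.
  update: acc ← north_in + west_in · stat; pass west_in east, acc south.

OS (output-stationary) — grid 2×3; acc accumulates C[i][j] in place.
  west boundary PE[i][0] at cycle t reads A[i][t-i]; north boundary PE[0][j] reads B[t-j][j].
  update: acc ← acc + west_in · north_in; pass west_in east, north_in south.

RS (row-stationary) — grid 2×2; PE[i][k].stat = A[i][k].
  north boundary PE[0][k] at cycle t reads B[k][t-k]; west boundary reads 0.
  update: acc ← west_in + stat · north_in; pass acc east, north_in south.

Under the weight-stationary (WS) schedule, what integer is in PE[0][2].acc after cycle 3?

PE[0][2].acc = 14

WS 2×3: PE[0][2] cycle-by-cycle (with neighbour feeds):
  [0] (0,1) acc=0 (h:0 v:0)
  [0] (0,2) acc=0 (h:0 v:0)
  [1] (0,1) acc=20 (h:5 v:20)
  [1] (0,2) acc=0 (h:0 v:0)
  [2] (0,1) acc=8 (h:2 v:8)
  [2] (0,2) acc=35 (h:5 v:35)
  [3] (0,1) acc=0 (h:0 v:0)
  [3] (0,2) acc=14 (h:2 v:14)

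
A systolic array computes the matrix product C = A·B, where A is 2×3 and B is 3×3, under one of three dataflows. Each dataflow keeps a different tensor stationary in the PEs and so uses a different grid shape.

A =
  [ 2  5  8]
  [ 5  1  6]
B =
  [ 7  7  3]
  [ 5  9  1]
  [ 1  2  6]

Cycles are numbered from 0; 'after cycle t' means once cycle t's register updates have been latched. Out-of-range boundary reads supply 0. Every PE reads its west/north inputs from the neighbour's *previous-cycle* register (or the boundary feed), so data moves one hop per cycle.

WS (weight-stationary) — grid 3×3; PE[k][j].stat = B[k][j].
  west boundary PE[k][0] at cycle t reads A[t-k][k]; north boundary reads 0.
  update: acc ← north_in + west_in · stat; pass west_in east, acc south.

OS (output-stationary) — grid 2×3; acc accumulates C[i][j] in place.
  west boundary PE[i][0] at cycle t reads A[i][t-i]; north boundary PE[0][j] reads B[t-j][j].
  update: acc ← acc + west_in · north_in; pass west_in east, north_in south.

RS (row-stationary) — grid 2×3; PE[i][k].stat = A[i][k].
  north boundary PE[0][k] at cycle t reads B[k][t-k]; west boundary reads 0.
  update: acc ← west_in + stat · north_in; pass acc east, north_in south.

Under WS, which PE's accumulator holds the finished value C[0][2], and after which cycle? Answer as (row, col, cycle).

Under WS, C[0][2] lands at PE[2][2]:
  t=0 PE[2][2]: acc=0 h=0 v=0
  t=1 PE[2][2]: acc=0 h=0 v=0
  t=2 PE[2][2]: acc=0 h=0 v=0
  t=3 PE[2][2]: acc=0 h=0 v=0
  t=4 PE[2][2]: acc=59 h=8 v=59

(row, col, cycle) = (2, 2, 4)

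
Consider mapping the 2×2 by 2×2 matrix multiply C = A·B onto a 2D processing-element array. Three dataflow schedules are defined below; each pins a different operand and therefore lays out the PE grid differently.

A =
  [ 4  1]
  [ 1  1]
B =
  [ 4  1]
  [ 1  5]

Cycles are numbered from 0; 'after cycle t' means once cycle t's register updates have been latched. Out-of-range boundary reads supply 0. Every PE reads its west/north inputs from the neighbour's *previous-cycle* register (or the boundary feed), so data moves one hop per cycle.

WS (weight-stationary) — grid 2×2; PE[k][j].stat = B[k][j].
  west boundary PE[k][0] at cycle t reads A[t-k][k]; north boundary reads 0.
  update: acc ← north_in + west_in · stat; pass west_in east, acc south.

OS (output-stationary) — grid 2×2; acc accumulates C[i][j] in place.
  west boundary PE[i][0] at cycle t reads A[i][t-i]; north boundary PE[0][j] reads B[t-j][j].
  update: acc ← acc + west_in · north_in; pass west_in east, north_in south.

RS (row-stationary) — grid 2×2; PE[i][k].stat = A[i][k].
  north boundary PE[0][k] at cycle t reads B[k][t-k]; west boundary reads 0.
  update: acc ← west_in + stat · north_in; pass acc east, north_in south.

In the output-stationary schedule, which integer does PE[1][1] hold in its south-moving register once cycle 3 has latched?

register = 5

OS 2×2: PE[1][1] cycle-by-cycle (with neighbour feeds):
  0: (0,1).acc=0  regs=<0,0>
  0: (1,0).acc=0  regs=<0,0>
  0: (1,1).acc=0  regs=<0,0>
  1: (0,1).acc=4  regs=<4,1>
  1: (1,0).acc=4  regs=<1,4>
  1: (1,1).acc=0  regs=<0,0>
  2: (0,1).acc=9  regs=<1,5>
  2: (1,0).acc=5  regs=<1,1>
  2: (1,1).acc=1  regs=<1,1>
  3: (0,1).acc=9  regs=<0,0>
  3: (1,0).acc=5  regs=<0,0>
  3: (1,1).acc=6  regs=<1,5>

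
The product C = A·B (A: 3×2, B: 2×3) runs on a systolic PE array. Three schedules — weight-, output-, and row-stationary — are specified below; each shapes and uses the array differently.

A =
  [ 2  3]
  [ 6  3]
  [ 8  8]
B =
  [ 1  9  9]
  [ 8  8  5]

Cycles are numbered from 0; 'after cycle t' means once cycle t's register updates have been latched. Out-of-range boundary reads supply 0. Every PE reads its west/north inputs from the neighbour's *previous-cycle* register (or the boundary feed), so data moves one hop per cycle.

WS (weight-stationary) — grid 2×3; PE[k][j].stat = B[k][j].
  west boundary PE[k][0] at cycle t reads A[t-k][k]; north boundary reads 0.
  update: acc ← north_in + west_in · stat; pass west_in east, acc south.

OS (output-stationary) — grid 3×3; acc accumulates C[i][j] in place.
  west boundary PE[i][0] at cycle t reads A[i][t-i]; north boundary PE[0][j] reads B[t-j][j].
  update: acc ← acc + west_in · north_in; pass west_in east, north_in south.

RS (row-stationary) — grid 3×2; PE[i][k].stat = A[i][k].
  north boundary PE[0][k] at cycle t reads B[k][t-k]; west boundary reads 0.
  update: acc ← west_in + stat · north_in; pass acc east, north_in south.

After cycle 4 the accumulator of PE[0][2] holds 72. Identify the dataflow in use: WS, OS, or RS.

dataflow = WS

WS (2×3 grid), PE[0][2]:
  c0 r0c2: 0 / 0 / 0
  c1 r0c2: 0 / 0 / 0
  c2 r0c2: 18 / 2 / 18
  c3 r0c2: 54 / 6 / 54
  c4 r0c2: 72 / 8 / 72
OS (3×3 grid), PE[0][2]:
  c0 r0c2: 0 / 0 / 0
  c1 r0c2: 0 / 0 / 0
  c2 r0c2: 18 / 2 / 9
  c3 r0c2: 33 / 3 / 5
  c4 r0c2: 33 / 0 / 0
RS: PE[0][2] is outside its 3×2 grid.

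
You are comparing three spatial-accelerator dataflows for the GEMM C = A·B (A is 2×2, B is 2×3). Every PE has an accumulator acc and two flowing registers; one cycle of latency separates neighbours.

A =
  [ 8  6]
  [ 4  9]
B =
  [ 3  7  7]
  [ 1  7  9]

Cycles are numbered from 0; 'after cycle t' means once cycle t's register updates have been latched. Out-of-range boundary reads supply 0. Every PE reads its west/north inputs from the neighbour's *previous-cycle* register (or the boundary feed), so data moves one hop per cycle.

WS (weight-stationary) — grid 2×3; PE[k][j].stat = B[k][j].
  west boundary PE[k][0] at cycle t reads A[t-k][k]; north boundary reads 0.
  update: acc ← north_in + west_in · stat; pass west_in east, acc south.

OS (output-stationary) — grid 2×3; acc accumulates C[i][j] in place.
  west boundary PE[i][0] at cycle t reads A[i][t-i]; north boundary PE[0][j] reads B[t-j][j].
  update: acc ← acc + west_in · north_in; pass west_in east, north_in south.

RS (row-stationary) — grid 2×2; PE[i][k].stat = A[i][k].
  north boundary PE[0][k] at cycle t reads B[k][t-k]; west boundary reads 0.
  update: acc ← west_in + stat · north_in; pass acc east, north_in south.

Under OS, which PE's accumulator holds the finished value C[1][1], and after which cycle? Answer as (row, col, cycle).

OS — PE[1][1] is where C[1][1] collects:
  [0] (1,1) acc=0 (h:0 v:0)
  [1] (1,1) acc=0 (h:0 v:0)
  [2] (1,1) acc=28 (h:4 v:7)
  [3] (1,1) acc=91 (h:9 v:7)

(row, col, cycle) = (1, 1, 3)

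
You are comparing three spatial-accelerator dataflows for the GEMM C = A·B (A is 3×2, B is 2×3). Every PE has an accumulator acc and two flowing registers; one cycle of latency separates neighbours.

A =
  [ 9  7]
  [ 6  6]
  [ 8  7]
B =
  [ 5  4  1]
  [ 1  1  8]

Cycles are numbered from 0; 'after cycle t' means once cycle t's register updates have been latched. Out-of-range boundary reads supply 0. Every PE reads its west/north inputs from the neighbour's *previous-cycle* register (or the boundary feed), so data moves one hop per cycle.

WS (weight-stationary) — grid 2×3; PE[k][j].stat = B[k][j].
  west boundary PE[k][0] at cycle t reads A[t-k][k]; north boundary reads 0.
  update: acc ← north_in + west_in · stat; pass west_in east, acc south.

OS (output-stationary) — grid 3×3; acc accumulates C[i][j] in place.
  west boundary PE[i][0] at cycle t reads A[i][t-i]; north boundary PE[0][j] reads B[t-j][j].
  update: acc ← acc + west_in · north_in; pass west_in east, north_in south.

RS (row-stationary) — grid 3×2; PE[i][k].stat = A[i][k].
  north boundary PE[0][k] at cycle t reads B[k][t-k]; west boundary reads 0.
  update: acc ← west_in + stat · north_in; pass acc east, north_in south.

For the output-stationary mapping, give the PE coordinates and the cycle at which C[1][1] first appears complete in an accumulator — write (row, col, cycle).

OS — PE[1][1] is where C[1][1] collects:
  cycle 0: PE[1][1] → acc 0, east 0, south 0
  cycle 1: PE[1][1] → acc 0, east 0, south 0
  cycle 2: PE[1][1] → acc 24, east 6, south 4
  cycle 3: PE[1][1] → acc 30, east 6, south 1

(row, col, cycle) = (1, 1, 3)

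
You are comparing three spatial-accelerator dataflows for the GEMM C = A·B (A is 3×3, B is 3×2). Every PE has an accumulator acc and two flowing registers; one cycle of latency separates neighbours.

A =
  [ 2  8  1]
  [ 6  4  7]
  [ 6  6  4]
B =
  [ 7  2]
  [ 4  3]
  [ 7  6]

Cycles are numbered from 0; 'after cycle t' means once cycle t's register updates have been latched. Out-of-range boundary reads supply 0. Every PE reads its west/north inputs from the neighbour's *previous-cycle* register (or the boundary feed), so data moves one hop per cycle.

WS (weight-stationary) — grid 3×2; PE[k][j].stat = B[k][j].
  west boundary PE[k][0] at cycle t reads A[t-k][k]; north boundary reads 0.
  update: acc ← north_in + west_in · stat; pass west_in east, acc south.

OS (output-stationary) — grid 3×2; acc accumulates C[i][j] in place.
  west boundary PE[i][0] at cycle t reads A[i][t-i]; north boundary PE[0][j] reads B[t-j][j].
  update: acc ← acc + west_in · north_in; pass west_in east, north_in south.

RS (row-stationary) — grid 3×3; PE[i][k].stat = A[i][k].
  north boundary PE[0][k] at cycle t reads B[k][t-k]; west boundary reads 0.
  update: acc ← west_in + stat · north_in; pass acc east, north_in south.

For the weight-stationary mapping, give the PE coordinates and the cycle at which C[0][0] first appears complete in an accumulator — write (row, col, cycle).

(row, col, cycle) = (2, 0, 2)

WS — PE[2][0] is where C[0][0] collects:
  0: (2,0).acc=0  regs=<0,0>
  1: (2,0).acc=0  regs=<0,0>
  2: (2,0).acc=53  regs=<1,53>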